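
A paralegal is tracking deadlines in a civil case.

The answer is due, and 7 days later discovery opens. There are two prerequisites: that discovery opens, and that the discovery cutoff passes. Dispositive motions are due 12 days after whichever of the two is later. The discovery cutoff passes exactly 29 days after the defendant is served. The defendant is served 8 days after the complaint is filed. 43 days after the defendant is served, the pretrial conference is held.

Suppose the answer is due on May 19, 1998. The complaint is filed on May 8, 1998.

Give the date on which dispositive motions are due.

June 26, 1998

The answer is due: May 19, 1998.
Discovery opens: May 19, 1998 + 7 days = May 26, 1998.
The complaint is filed: May 8, 1998.
The defendant is served: May 8, 1998 + 8 days = May 16, 1998.
The discovery cutoff passes: May 16, 1998 + 29 days = Jun 14, 1998.
Both prerequisites met — discovery opens (May 26, 1998), the discovery cutoff passes (Jun 14, 1998); the later is Jun 14, 1998.
Dispositive motions are due: Jun 14, 1998 + 12 days = Jun 26, 1998.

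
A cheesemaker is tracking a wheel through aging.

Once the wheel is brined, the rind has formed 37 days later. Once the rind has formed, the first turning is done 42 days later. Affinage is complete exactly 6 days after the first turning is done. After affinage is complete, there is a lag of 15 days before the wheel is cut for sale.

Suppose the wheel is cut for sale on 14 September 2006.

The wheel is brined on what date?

6 June 2006

The wheel is cut for sale: Sep 14, 2006.
Affinage is complete: Sep 14, 2006 − 15 days = Aug 30, 2006.
The first turning is done: Aug 30, 2006 − 6 days = Aug 24, 2006.
The rind has formed: Aug 24, 2006 − 42 days = Jul 13, 2006.
The wheel is brined: Jul 13, 2006 − 37 days = Jun 6, 2006.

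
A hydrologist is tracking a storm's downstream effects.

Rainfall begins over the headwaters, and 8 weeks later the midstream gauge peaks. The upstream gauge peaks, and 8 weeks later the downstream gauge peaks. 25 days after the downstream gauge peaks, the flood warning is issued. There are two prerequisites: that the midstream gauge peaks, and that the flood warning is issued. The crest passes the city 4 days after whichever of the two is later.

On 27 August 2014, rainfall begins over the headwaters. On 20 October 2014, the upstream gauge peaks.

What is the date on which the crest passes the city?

Rainfall begins over the headwaters: Aug 27, 2014.
The midstream gauge peaks: Aug 27, 2014 + 8 weeks = Oct 22, 2014.
The upstream gauge peaks: Oct 20, 2014.
The downstream gauge peaks: Oct 20, 2014 + 8 weeks = Dec 15, 2014.
The flood warning is issued: Dec 15, 2014 + 25 days = Jan 9, 2015.
Both prerequisites met — the midstream gauge peaks (Oct 22, 2014), the flood warning is issued (Jan 9, 2015); the later is Jan 9, 2015.
The crest passes the city: Jan 9, 2015 + 4 days = Jan 13, 2015.

13 January 2015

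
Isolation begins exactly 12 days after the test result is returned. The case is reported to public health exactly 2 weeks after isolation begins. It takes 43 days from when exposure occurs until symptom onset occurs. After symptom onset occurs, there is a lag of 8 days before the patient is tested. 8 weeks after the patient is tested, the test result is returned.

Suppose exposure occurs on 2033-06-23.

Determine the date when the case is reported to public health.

2033-11-03

Exposure occurs: Jun 23, 2033.
Symptom onset occurs: Jun 23, 2033 + 43 days = Aug 5, 2033.
The patient is tested: Aug 5, 2033 + 8 days = Aug 13, 2033.
The test result is returned: Aug 13, 2033 + 8 weeks = Oct 8, 2033.
Isolation begins: Oct 8, 2033 + 12 days = Oct 20, 2033.
The case is reported to public health: Oct 20, 2033 + 2 weeks = Nov 3, 2033.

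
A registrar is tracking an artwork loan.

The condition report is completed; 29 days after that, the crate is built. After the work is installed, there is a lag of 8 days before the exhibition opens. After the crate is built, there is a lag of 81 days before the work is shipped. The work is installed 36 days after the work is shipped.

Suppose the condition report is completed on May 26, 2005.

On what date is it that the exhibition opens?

The condition report is completed: May 26, 2005.
The crate is built: May 26, 2005 + 29 days = Jun 24, 2005.
The work is shipped: Jun 24, 2005 + 81 days = Sep 13, 2005.
The work is installed: Sep 13, 2005 + 36 days = Oct 19, 2005.
The exhibition opens: Oct 19, 2005 + 8 days = Oct 27, 2005.

October 27, 2005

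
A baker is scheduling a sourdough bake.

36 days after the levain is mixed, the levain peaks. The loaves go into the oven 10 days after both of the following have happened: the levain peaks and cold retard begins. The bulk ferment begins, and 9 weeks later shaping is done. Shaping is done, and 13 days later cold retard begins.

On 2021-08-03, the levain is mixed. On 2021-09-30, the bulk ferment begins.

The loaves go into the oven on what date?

2021-12-25

The levain is mixed: Aug 3, 2021.
The levain peaks: Aug 3, 2021 + 36 days = Sep 8, 2021.
The bulk ferment begins: Sep 30, 2021.
Shaping is done: Sep 30, 2021 + 9 weeks = Dec 2, 2021.
Cold retard begins: Dec 2, 2021 + 13 days = Dec 15, 2021.
Both prerequisites met — the levain peaks (Sep 8, 2021), cold retard begins (Dec 15, 2021); the later is Dec 15, 2021.
The loaves go into the oven: Dec 15, 2021 + 10 days = Dec 25, 2021.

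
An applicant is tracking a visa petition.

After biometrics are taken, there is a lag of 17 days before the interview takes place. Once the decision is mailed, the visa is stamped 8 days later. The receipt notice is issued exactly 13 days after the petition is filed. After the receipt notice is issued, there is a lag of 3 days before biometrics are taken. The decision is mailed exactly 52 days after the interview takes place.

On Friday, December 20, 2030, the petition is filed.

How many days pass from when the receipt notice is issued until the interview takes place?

Causal path: the receipt notice is issued → biometrics are taken → the interview takes place.
Total delay along the path: 3 + 17 = 20 days.

20 days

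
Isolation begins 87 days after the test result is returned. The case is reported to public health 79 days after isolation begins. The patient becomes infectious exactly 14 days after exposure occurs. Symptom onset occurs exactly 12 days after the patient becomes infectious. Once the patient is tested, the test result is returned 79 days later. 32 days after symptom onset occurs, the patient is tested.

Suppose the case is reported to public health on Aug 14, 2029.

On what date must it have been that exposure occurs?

Oct 15, 2028

The case is reported to public health: Aug 14, 2029.
Isolation begins: Aug 14, 2029 − 79 days = May 27, 2029.
The test result is returned: May 27, 2029 − 87 days = Mar 1, 2029.
The patient is tested: Mar 1, 2029 − 79 days = Dec 12, 2028.
Symptom onset occurs: Dec 12, 2028 − 32 days = Nov 10, 2028.
The patient becomes infectious: Nov 10, 2028 − 12 days = Oct 29, 2028.
Exposure occurs: Oct 29, 2028 − 14 days = Oct 15, 2028.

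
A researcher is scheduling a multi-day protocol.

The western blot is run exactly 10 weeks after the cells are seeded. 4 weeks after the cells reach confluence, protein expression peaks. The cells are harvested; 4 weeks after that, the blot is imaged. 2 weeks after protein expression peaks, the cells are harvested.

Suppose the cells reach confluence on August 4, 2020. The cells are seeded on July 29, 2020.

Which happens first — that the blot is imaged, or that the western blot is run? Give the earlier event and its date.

The cells reach confluence: Aug 4, 2020.
Protein expression peaks: Aug 4, 2020 + 4 weeks = Sep 1, 2020.
The cells are harvested: Sep 1, 2020 + 2 weeks = Sep 15, 2020.
The blot is imaged: Sep 15, 2020 + 4 weeks = Oct 13, 2020.
The cells are seeded: Jul 29, 2020.
The western blot is run: Jul 29, 2020 + 10 weeks = Oct 7, 2020.
Comparing: the blot is imaged on Oct 13, 2020 vs the western blot is run on Oct 7, 2020. Earlier: the western blot is run.

The western blot is run — October 7, 2020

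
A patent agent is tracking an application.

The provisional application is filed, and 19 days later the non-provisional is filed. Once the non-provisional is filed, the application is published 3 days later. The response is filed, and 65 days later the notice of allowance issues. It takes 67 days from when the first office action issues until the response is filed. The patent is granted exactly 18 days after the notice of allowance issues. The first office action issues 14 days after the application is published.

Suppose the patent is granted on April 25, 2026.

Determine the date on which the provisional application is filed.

October 21, 2025

The patent is granted: Apr 25, 2026.
The notice of allowance issues: Apr 25, 2026 − 18 days = Apr 7, 2026.
The response is filed: Apr 7, 2026 − 65 days = Feb 1, 2026.
The first office action issues: Feb 1, 2026 − 67 days = Nov 26, 2025.
The application is published: Nov 26, 2025 − 14 days = Nov 12, 2025.
The non-provisional is filed: Nov 12, 2025 − 3 days = Nov 9, 2025.
The provisional application is filed: Nov 9, 2025 − 19 days = Oct 21, 2025.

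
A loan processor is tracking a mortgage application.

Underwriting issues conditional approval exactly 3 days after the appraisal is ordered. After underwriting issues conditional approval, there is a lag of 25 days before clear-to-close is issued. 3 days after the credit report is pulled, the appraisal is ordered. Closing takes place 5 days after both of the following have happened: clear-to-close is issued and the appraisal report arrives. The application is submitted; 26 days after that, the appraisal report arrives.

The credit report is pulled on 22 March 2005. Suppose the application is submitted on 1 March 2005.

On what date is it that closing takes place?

The credit report is pulled: Mar 22, 2005.
The appraisal is ordered: Mar 22, 2005 + 3 days = Mar 25, 2005.
Underwriting issues conditional approval: Mar 25, 2005 + 3 days = Mar 28, 2005.
Clear-to-close is issued: Mar 28, 2005 + 25 days = Apr 22, 2005.
The application is submitted: Mar 1, 2005.
The appraisal report arrives: Mar 1, 2005 + 26 days = Mar 27, 2005.
Both prerequisites met — clear-to-close is issued (Apr 22, 2005), the appraisal report arrives (Mar 27, 2005); the later is Apr 22, 2005.
Closing takes place: Apr 22, 2005 + 5 days = Apr 27, 2005.

27 April 2005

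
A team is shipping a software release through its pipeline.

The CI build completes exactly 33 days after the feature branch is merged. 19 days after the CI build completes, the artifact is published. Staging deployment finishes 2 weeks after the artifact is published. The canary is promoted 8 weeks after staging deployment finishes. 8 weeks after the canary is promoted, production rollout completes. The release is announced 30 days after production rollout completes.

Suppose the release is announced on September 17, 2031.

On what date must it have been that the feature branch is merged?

February 21, 2031

The release is announced: Sep 17, 2031.
Production rollout completes: Sep 17, 2031 − 30 days = Aug 18, 2031.
The canary is promoted: Aug 18, 2031 − 8 weeks = Jun 23, 2031.
Staging deployment finishes: Jun 23, 2031 − 8 weeks = Apr 28, 2031.
The artifact is published: Apr 28, 2031 − 2 weeks = Apr 14, 2031.
The CI build completes: Apr 14, 2031 − 19 days = Mar 26, 2031.
The feature branch is merged: Mar 26, 2031 − 33 days = Feb 21, 2031.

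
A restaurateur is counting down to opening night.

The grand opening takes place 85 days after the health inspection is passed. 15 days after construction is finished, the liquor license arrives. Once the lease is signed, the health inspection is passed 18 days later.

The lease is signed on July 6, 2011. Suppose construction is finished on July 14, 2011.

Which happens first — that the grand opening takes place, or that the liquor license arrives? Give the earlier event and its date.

The lease is signed: Jul 6, 2011.
The health inspection is passed: Jul 6, 2011 + 18 days = Jul 24, 2011.
The grand opening takes place: Jul 24, 2011 + 85 days = Oct 17, 2011.
Construction is finished: Jul 14, 2011.
The liquor license arrives: Jul 14, 2011 + 15 days = Jul 29, 2011.
Comparing: the grand opening takes place on Oct 17, 2011 vs the liquor license arrives on Jul 29, 2011. Earlier: the liquor license arrives.

The liquor license arrives — July 29, 2011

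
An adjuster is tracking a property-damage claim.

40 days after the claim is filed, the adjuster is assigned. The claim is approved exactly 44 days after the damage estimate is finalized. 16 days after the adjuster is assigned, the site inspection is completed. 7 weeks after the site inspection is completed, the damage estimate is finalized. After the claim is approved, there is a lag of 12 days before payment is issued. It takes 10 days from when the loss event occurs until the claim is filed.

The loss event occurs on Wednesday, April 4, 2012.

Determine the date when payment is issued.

Saturday, September 22, 2012

The loss event occurs: Apr 4, 2012.
The claim is filed: Apr 4, 2012 + 10 days = Apr 14, 2012.
The adjuster is assigned: Apr 14, 2012 + 40 days = May 24, 2012.
The site inspection is completed: May 24, 2012 + 16 days = Jun 9, 2012.
The damage estimate is finalized: Jun 9, 2012 + 7 weeks = Jul 28, 2012.
The claim is approved: Jul 28, 2012 + 44 days = Sep 10, 2012.
Payment is issued: Sep 10, 2012 + 12 days = Sep 22, 2012.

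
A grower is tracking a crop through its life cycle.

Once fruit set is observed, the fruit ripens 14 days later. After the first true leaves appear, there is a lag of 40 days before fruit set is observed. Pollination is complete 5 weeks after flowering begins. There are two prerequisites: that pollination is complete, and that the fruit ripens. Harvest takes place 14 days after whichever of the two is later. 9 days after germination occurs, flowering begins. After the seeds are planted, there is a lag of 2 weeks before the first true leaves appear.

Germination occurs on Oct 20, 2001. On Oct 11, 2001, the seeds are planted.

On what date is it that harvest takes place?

Germination occurs: Oct 20, 2001.
Flowering begins: Oct 20, 2001 + 9 days = Oct 29, 2001.
Pollination is complete: Oct 29, 2001 + 5 weeks = Dec 3, 2001.
The seeds are planted: Oct 11, 2001.
The first true leaves appear: Oct 11, 2001 + 2 weeks = Oct 25, 2001.
Fruit set is observed: Oct 25, 2001 + 40 days = Dec 4, 2001.
The fruit ripens: Dec 4, 2001 + 14 days = Dec 18, 2001.
Both prerequisites met — pollination is complete (Dec 3, 2001), the fruit ripens (Dec 18, 2001); the later is Dec 18, 2001.
Harvest takes place: Dec 18, 2001 + 14 days = Jan 1, 2002.

Jan 1, 2002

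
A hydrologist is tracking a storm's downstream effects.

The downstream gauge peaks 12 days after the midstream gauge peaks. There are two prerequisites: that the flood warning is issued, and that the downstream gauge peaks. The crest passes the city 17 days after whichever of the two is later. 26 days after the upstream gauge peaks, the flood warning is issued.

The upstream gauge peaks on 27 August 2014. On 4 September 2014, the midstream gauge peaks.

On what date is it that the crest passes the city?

The upstream gauge peaks: Aug 27, 2014.
The flood warning is issued: Aug 27, 2014 + 26 days = Sep 22, 2014.
The midstream gauge peaks: Sep 4, 2014.
The downstream gauge peaks: Sep 4, 2014 + 12 days = Sep 16, 2014.
Both prerequisites met — the flood warning is issued (Sep 22, 2014), the downstream gauge peaks (Sep 16, 2014); the later is Sep 22, 2014.
The crest passes the city: Sep 22, 2014 + 17 days = Oct 9, 2014.

9 October 2014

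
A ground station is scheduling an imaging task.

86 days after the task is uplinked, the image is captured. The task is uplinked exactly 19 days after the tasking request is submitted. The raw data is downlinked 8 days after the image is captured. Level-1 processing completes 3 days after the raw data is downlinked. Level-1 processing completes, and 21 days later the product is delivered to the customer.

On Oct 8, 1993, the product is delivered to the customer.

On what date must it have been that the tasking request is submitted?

The product is delivered to the customer: Oct 8, 1993.
Level-1 processing completes: Oct 8, 1993 − 21 days = Sep 17, 1993.
The raw data is downlinked: Sep 17, 1993 − 3 days = Sep 14, 1993.
The image is captured: Sep 14, 1993 − 8 days = Sep 6, 1993.
The task is uplinked: Sep 6, 1993 − 86 days = Jun 12, 1993.
The tasking request is submitted: Jun 12, 1993 − 19 days = May 24, 1993.

May 24, 1993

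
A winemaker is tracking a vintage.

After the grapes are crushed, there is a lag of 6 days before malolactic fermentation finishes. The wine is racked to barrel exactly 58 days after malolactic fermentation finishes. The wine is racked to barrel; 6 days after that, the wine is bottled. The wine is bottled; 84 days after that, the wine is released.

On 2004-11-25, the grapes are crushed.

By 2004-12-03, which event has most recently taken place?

The grapes are crushed: Nov 25, 2004.
Malolactic fermentation finishes: Nov 25, 2004 + 6 days = Dec 1, 2004.
The wine is racked to barrel: Dec 1, 2004 + 58 days = Jan 28, 2005.
The wine is bottled: Jan 28, 2005 + 6 days = Feb 3, 2005.
The wine is released: Feb 3, 2005 + 84 days = Apr 28, 2005.
Dec 3, 2004 falls between when malolactic fermentation finishes (Dec 1, 2004) and when the wine is racked to barrel (Jan 28, 2005).

Malolactic fermentation finishes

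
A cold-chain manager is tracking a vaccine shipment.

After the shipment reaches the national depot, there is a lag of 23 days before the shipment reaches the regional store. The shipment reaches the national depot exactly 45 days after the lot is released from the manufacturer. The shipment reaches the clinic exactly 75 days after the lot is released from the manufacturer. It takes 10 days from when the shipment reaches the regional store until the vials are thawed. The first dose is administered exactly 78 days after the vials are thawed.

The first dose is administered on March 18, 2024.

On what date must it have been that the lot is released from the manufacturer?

October 14, 2023

The first dose is administered: Mar 18, 2024.
The vials are thawed: Mar 18, 2024 − 78 days = Dec 31, 2023.
The shipment reaches the regional store: Dec 31, 2023 − 10 days = Dec 21, 2023.
The shipment reaches the national depot: Dec 21, 2023 − 23 days = Nov 28, 2023.
The lot is released from the manufacturer: Nov 28, 2023 − 45 days = Oct 14, 2023.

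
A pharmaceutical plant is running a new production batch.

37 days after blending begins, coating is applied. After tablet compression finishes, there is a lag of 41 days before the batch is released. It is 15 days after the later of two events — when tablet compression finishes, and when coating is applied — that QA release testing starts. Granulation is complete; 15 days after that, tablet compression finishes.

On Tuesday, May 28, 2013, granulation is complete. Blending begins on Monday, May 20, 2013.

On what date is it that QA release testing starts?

Granulation is complete: May 28, 2013.
Tablet compression finishes: May 28, 2013 + 15 days = Jun 12, 2013.
Blending begins: May 20, 2013.
Coating is applied: May 20, 2013 + 37 days = Jun 26, 2013.
Both prerequisites met — tablet compression finishes (Jun 12, 2013), coating is applied (Jun 26, 2013); the later is Jun 26, 2013.
QA release testing starts: Jun 26, 2013 + 15 days = Jul 11, 2013.

Thursday, July 11, 2013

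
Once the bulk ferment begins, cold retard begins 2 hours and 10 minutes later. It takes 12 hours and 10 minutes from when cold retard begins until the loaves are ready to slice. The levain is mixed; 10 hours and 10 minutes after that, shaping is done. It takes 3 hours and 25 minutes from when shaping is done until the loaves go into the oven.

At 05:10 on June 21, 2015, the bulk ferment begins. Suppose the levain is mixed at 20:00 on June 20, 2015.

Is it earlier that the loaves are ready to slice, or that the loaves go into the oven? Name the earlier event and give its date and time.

The loaves go into the oven — 09:35 on June 21, 2015

The bulk ferment begins: 05:10 Jun 21, 2015.
Cold retard begins: 05:10 Jun 21, 2015 + 2h10m = 07:20 Jun 21, 2015.
The loaves are ready to slice: 07:20 Jun 21, 2015 + 12h10m = 19:30 Jun 21, 2015.
The levain is mixed: 20:00 Jun 20, 2015.
Shaping is done: 20:00 Jun 20, 2015 + 10h10m = 06:10 Jun 21, 2015.
The loaves go into the oven: 06:10 Jun 21, 2015 + 3h25m = 09:35 Jun 21, 2015.
Comparing: the loaves are ready to slice at 19:30 Jun 21, 2015 vs the loaves go into the oven at 09:35 Jun 21, 2015. Earlier: the loaves go into the oven.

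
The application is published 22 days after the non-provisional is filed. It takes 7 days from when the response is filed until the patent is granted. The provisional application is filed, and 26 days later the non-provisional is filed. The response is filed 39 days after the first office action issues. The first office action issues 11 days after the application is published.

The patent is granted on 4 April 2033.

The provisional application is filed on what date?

The patent is granted: Apr 4, 2033.
The response is filed: Apr 4, 2033 − 7 days = Mar 28, 2033.
The first office action issues: Mar 28, 2033 − 39 days = Feb 17, 2033.
The application is published: Feb 17, 2033 − 11 days = Feb 6, 2033.
The non-provisional is filed: Feb 6, 2033 − 22 days = Jan 15, 2033.
The provisional application is filed: Jan 15, 2033 − 26 days = Dec 20, 2032.

20 December 2032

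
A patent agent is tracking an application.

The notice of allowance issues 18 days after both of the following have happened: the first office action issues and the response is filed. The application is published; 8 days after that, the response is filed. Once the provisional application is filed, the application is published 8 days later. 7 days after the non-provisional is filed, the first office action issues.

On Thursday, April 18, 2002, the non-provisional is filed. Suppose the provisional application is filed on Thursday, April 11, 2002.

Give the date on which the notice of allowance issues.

Wednesday, May 15, 2002

The non-provisional is filed: Apr 18, 2002.
The first office action issues: Apr 18, 2002 + 7 days = Apr 25, 2002.
The provisional application is filed: Apr 11, 2002.
The application is published: Apr 11, 2002 + 8 days = Apr 19, 2002.
The response is filed: Apr 19, 2002 + 8 days = Apr 27, 2002.
Both prerequisites met — the first office action issues (Apr 25, 2002), the response is filed (Apr 27, 2002); the later is Apr 27, 2002.
The notice of allowance issues: Apr 27, 2002 + 18 days = May 15, 2002.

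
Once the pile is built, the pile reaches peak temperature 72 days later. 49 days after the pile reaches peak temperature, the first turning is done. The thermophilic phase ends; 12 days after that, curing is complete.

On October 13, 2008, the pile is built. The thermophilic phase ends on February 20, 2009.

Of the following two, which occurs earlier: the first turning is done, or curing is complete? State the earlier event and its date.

The first turning is done — February 11, 2009

The pile is built: Oct 13, 2008.
The pile reaches peak temperature: Oct 13, 2008 + 72 days = Dec 24, 2008.
The first turning is done: Dec 24, 2008 + 49 days = Feb 11, 2009.
The thermophilic phase ends: Feb 20, 2009.
Curing is complete: Feb 20, 2009 + 12 days = Mar 4, 2009.
Comparing: the first turning is done on Feb 11, 2009 vs curing is complete on Mar 4, 2009. Earlier: the first turning is done.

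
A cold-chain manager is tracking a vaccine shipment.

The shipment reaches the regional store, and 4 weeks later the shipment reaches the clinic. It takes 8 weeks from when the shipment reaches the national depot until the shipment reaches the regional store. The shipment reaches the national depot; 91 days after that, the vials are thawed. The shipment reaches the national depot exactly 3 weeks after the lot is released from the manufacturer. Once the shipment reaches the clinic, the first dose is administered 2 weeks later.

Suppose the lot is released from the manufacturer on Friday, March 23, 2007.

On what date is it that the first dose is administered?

Friday, July 20, 2007

The lot is released from the manufacturer: Mar 23, 2007.
The shipment reaches the national depot: Mar 23, 2007 + 3 weeks = Apr 13, 2007.
The shipment reaches the regional store: Apr 13, 2007 + 8 weeks = Jun 8, 2007.
The shipment reaches the clinic: Jun 8, 2007 + 4 weeks = Jul 6, 2007.
The first dose is administered: Jul 6, 2007 + 2 weeks = Jul 20, 2007.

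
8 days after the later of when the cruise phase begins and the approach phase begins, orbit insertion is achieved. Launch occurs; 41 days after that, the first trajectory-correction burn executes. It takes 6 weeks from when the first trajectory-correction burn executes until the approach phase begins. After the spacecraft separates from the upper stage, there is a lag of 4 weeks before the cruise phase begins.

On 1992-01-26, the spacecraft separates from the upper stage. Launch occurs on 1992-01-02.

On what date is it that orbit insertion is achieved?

1992-04-02

The spacecraft separates from the upper stage: Jan 26, 1992.
The cruise phase begins: Jan 26, 1992 + 4 weeks = Feb 23, 1992.
Launch occurs: Jan 2, 1992.
The first trajectory-correction burn executes: Jan 2, 1992 + 41 days = Feb 12, 1992.
The approach phase begins: Feb 12, 1992 + 6 weeks = Mar 25, 1992.
Both prerequisites met — the cruise phase begins (Feb 23, 1992), the approach phase begins (Mar 25, 1992); the later is Mar 25, 1992.
Orbit insertion is achieved: Mar 25, 1992 + 8 days = Apr 2, 1992.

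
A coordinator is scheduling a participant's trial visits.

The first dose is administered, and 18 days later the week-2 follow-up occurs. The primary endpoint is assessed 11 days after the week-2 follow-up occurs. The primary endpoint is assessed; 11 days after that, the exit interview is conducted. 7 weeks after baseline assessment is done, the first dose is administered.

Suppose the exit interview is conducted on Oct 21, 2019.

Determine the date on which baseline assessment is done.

Jul 24, 2019

The exit interview is conducted: Oct 21, 2019.
The primary endpoint is assessed: Oct 21, 2019 − 11 days = Oct 10, 2019.
The week-2 follow-up occurs: Oct 10, 2019 − 11 days = Sep 29, 2019.
The first dose is administered: Sep 29, 2019 − 18 days = Sep 11, 2019.
Baseline assessment is done: Sep 11, 2019 − 7 weeks = Jul 24, 2019.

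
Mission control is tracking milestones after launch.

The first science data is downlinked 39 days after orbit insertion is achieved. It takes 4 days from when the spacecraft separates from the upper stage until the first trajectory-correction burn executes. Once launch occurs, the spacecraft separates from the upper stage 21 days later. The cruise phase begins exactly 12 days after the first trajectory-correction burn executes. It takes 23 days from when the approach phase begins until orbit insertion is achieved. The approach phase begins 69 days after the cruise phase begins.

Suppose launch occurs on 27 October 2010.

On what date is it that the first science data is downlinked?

13 April 2011

Launch occurs: Oct 27, 2010.
The spacecraft separates from the upper stage: Oct 27, 2010 + 21 days = Nov 17, 2010.
The first trajectory-correction burn executes: Nov 17, 2010 + 4 days = Nov 21, 2010.
The cruise phase begins: Nov 21, 2010 + 12 days = Dec 3, 2010.
The approach phase begins: Dec 3, 2010 + 69 days = Feb 10, 2011.
Orbit insertion is achieved: Feb 10, 2011 + 23 days = Mar 5, 2011.
The first science data is downlinked: Mar 5, 2011 + 39 days = Apr 13, 2011.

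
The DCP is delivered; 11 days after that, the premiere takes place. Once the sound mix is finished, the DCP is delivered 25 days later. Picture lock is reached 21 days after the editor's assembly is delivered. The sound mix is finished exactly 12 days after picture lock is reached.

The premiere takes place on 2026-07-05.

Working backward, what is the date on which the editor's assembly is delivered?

The premiere takes place: Jul 5, 2026.
The DCP is delivered: Jul 5, 2026 − 11 days = Jun 24, 2026.
The sound mix is finished: Jun 24, 2026 − 25 days = May 30, 2026.
Picture lock is reached: May 30, 2026 − 12 days = May 18, 2026.
The editor's assembly is delivered: May 18, 2026 − 21 days = Apr 27, 2026.

2026-04-27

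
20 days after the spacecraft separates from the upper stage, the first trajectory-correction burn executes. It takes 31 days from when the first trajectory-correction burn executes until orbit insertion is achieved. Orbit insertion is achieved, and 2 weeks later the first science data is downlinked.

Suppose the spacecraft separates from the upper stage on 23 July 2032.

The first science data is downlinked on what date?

The spacecraft separates from the upper stage: Jul 23, 2032.
The first trajectory-correction burn executes: Jul 23, 2032 + 20 days = Aug 12, 2032.
Orbit insertion is achieved: Aug 12, 2032 + 31 days = Sep 12, 2032.
The first science data is downlinked: Sep 12, 2032 + 2 weeks = Sep 26, 2032.

26 September 2032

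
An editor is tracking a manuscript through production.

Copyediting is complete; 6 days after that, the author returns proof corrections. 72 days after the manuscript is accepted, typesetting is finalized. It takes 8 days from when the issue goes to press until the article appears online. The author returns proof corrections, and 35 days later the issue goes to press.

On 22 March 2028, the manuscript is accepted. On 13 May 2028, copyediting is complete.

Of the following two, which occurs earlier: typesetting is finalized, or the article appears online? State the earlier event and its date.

Typesetting is finalized — 2 June 2028

The manuscript is accepted: Mar 22, 2028.
Typesetting is finalized: Mar 22, 2028 + 72 days = Jun 2, 2028.
Copyediting is complete: May 13, 2028.
The author returns proof corrections: May 13, 2028 + 6 days = May 19, 2028.
The issue goes to press: May 19, 2028 + 35 days = Jun 23, 2028.
The article appears online: Jun 23, 2028 + 8 days = Jul 1, 2028.
Comparing: typesetting is finalized on Jun 2, 2028 vs the article appears online on Jul 1, 2028. Earlier: typesetting is finalized.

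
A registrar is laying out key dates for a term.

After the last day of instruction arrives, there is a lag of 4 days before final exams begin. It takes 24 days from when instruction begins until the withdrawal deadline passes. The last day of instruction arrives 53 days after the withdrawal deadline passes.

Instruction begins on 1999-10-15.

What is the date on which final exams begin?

2000-01-04

Instruction begins: Oct 15, 1999.
The withdrawal deadline passes: Oct 15, 1999 + 24 days = Nov 8, 1999.
The last day of instruction arrives: Nov 8, 1999 + 53 days = Dec 31, 1999.
Final exams begin: Dec 31, 1999 + 4 days = Jan 4, 2000.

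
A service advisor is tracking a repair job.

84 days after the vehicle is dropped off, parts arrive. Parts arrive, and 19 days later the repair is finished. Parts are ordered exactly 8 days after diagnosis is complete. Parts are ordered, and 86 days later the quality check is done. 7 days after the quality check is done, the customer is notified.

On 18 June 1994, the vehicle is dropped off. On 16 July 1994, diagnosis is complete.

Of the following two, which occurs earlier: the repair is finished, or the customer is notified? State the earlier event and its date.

The repair is finished — 29 September 1994

The vehicle is dropped off: Jun 18, 1994.
Parts arrive: Jun 18, 1994 + 84 days = Sep 10, 1994.
The repair is finished: Sep 10, 1994 + 19 days = Sep 29, 1994.
Diagnosis is complete: Jul 16, 1994.
Parts are ordered: Jul 16, 1994 + 8 days = Jul 24, 1994.
The quality check is done: Jul 24, 1994 + 86 days = Oct 18, 1994.
The customer is notified: Oct 18, 1994 + 7 days = Oct 25, 1994.
Comparing: the repair is finished on Sep 29, 1994 vs the customer is notified on Oct 25, 1994. Earlier: the repair is finished.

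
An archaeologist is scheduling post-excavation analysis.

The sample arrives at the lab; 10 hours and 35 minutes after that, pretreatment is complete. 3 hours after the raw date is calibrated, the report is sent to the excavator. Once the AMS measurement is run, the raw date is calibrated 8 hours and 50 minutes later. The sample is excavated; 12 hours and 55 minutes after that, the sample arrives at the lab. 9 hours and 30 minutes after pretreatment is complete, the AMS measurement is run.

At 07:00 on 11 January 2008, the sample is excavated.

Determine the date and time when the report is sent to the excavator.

The sample is excavated: 07:00 Jan 11, 2008.
The sample arrives at the lab: 07:00 Jan 11, 2008 + 12h55m = 19:55 Jan 11, 2008.
Pretreatment is complete: 19:55 Jan 11, 2008 + 10h35m = 06:30 Jan 12, 2008.
The AMS measurement is run: 06:30 Jan 12, 2008 + 9h30m = 16:00 Jan 12, 2008.
The raw date is calibrated: 16:00 Jan 12, 2008 + 8h50m = 00:50 Jan 13, 2008.
The report is sent to the excavator: 00:50 Jan 13, 2008 + 3h = 03:50 Jan 13, 2008.

03:50 on 13 January 2008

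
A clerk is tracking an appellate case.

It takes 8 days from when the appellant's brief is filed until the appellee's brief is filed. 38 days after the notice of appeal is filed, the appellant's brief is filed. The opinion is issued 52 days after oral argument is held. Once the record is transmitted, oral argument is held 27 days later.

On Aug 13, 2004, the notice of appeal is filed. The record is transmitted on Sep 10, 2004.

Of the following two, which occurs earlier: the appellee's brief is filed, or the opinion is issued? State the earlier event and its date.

The appellee's brief is filed — Sep 28, 2004

The notice of appeal is filed: Aug 13, 2004.
The appellant's brief is filed: Aug 13, 2004 + 38 days = Sep 20, 2004.
The appellee's brief is filed: Sep 20, 2004 + 8 days = Sep 28, 2004.
The record is transmitted: Sep 10, 2004.
Oral argument is held: Sep 10, 2004 + 27 days = Oct 7, 2004.
The opinion is issued: Oct 7, 2004 + 52 days = Nov 28, 2004.
Comparing: the appellee's brief is filed on Sep 28, 2004 vs the opinion is issued on Nov 28, 2004. Earlier: the appellee's brief is filed.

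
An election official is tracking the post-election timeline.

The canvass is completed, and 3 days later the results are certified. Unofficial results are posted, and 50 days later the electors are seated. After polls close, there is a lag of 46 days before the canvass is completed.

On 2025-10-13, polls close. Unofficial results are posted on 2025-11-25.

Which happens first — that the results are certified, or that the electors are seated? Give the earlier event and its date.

Polls close: Oct 13, 2025.
The canvass is completed: Oct 13, 2025 + 46 days = Nov 28, 2025.
The results are certified: Nov 28, 2025 + 3 days = Dec 1, 2025.
Unofficial results are posted: Nov 25, 2025.
The electors are seated: Nov 25, 2025 + 50 days = Jan 14, 2026.
Comparing: the results are certified on Dec 1, 2025 vs the electors are seated on Jan 14, 2026. Earlier: the results are certified.

The results are certified — 2025-12-01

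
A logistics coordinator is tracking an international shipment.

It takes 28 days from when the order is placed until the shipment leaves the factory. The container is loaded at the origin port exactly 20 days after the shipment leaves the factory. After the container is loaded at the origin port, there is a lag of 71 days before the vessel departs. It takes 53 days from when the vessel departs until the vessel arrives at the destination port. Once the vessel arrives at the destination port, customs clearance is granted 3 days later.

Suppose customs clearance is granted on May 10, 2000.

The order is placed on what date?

Nov 17, 1999

Customs clearance is granted: May 10, 2000.
The vessel arrives at the destination port: May 10, 2000 − 3 days = May 7, 2000.
The vessel departs: May 7, 2000 − 53 days = Mar 15, 2000.
The container is loaded at the origin port: Mar 15, 2000 − 71 days = Jan 4, 2000.
The shipment leaves the factory: Jan 4, 2000 − 20 days = Dec 15, 1999.
The order is placed: Dec 15, 1999 − 28 days = Nov 17, 1999.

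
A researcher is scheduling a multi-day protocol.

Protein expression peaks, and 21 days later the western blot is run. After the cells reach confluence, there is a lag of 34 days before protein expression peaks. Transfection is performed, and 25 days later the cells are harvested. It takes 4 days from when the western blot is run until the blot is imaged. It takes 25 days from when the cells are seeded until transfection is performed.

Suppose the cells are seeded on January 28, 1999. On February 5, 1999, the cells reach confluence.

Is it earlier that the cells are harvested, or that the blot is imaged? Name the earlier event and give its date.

The cells are harvested — March 19, 1999

The cells are seeded: Jan 28, 1999.
Transfection is performed: Jan 28, 1999 + 25 days = Feb 22, 1999.
The cells are harvested: Feb 22, 1999 + 25 days = Mar 19, 1999.
The cells reach confluence: Feb 5, 1999.
Protein expression peaks: Feb 5, 1999 + 34 days = Mar 11, 1999.
The western blot is run: Mar 11, 1999 + 21 days = Apr 1, 1999.
The blot is imaged: Apr 1, 1999 + 4 days = Apr 5, 1999.
Comparing: the cells are harvested on Mar 19, 1999 vs the blot is imaged on Apr 5, 1999. Earlier: the cells are harvested.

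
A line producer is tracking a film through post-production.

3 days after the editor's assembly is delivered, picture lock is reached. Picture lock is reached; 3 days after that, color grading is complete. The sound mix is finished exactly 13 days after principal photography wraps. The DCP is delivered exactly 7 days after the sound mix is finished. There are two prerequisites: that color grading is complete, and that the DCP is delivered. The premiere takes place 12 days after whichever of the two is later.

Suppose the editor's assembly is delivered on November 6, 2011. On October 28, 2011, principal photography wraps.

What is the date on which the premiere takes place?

November 29, 2011

The editor's assembly is delivered: Nov 6, 2011.
Picture lock is reached: Nov 6, 2011 + 3 days = Nov 9, 2011.
Color grading is complete: Nov 9, 2011 + 3 days = Nov 12, 2011.
Principal photography wraps: Oct 28, 2011.
The sound mix is finished: Oct 28, 2011 + 13 days = Nov 10, 2011.
The DCP is delivered: Nov 10, 2011 + 7 days = Nov 17, 2011.
Both prerequisites met — color grading is complete (Nov 12, 2011), the DCP is delivered (Nov 17, 2011); the later is Nov 17, 2011.
The premiere takes place: Nov 17, 2011 + 12 days = Nov 29, 2011.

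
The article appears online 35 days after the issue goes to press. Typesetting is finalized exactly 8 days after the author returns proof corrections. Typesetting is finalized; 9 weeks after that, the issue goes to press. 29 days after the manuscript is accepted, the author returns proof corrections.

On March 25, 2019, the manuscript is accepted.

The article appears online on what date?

August 7, 2019

The manuscript is accepted: Mar 25, 2019.
The author returns proof corrections: Mar 25, 2019 + 29 days = Apr 23, 2019.
Typesetting is finalized: Apr 23, 2019 + 8 days = May 1, 2019.
The issue goes to press: May 1, 2019 + 9 weeks = Jul 3, 2019.
The article appears online: Jul 3, 2019 + 35 days = Aug 7, 2019.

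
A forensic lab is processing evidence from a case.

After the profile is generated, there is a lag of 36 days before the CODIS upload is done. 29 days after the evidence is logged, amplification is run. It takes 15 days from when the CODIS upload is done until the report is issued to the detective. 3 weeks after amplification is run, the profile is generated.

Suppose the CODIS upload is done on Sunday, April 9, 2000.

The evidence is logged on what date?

The CODIS upload is done: Apr 9, 2000.
The profile is generated: Apr 9, 2000 − 36 days = Mar 4, 2000.
Amplification is run: Mar 4, 2000 − 3 weeks = Feb 12, 2000.
The evidence is logged: Feb 12, 2000 − 29 days = Jan 14, 2000.

Friday, January 14, 2000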